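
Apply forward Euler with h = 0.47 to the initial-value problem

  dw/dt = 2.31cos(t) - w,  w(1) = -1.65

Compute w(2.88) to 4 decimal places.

Euler: w_{n+1} = w_n + h·f(t_n, w_n).
t=1.000000, w=-1.650000: f=2.898098 → w ← -1.650000 + 0.47·2.898098 = -0.287894
t=1.470000, w=-0.287894: f=0.520339 → w ← -0.287894 + 0.47·0.520339 = -0.043334
t=1.940000, w=-0.043334: f=-0.790282 → w ← -0.043334 + 0.47·(-0.790282) = -0.414767
t=2.410000, w=-0.414767: f=-1.304130 → w ← -0.414767 + 0.47·(-1.304130) = -1.027708
w(2.88) ≈ -1.0277

-1.0277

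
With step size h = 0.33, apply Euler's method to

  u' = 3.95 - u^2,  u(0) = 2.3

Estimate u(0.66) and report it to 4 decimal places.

Euler: u_{n+1} = u_n + h·f(x_n, u_n).
x=0.000000, u=2.300000: f=-1.340000 → u ← 2.300000 + 0.33·(-1.340000) = 1.857800
x=0.330000, u=1.857800: f=0.498579 → u ← 1.857800 + 0.33·0.498579 = 2.022331
u(0.66) ≈ 2.0223

2.0223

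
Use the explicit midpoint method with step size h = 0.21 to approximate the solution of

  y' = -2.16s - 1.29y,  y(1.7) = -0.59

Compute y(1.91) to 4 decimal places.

-1.1661

Midpoint: k1 = f(s_n, y_n); k2 = f(s_n + h/2, y_n + (h/2)·k1); y_{n+1} = y_n + h·k2.
s=1.700000, y=-0.590000:
  k1 = f(1.700000, -0.590000) = -2.910900
  k2 = f(1.805000, -0.895644) = -2.743419
  y ← -0.590000 + 0.21·(-2.743419) = -1.166118
y(1.91) ≈ -1.1661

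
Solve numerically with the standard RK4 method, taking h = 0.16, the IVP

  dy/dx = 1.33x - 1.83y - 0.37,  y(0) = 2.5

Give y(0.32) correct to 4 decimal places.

RK4: k1 = f(x_n, y_n); k2 = f(x_n + h/2, y_n + (h/2)·k1); k3 = f(x_n + h/2, y_n + (h/2)·k2); k4 = f(x_n + h, y_n + h·k3); y_{n+1} = y_n + (h/6)·(k1 + 2k2 + 2k3 + k4).
x=0.000000, y=2.500000:
  k1 = f(0.000000, 2.500000) = -4.945000
  k2 = f(0.080000, 2.104400) = -4.114652
  k3 = f(0.080000, 2.170828) = -4.236215
  k4 = f(0.160000, 1.822206) = -3.491836
  y ← 2.500000 + (0.16/6)·(k1 + 2k2 + 2k3 + k4) = 1.829638
x=0.160000, y=1.829638:
  k1 = f(0.160000, 1.829638) = -3.505438
  k2 = f(0.240000, 1.549203) = -2.885842
  k3 = f(0.240000, 1.598771) = -2.976551
  k4 = f(0.320000, 1.353390) = -2.421104
  y ← 1.829638 + (0.16/6)·(k1 + 2k2 + 2k3 + k4) = 1.358936
y(0.32) ≈ 1.3589

1.3589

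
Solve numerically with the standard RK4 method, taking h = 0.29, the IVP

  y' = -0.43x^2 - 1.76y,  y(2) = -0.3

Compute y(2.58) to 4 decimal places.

-0.9669

RK4: k1 = f(x_n, y_n); k2 = f(x_n + h/2, y_n + (h/2)·k1); k3 = f(x_n + h/2, y_n + (h/2)·k2); k4 = f(x_n + h, y_n + h·k3); y_{n+1} = y_n + (h/6)·(k1 + 2k2 + 2k3 + k4).
x=2.000000, y=-0.300000:
  k1 = f(2.000000, -0.300000) = -1.192000
  k2 = f(2.145000, -0.472840) = -1.146242
  k3 = f(2.145000, -0.466205) = -1.157920
  k4 = f(2.290000, -0.635797) = -1.135961
  y ← -0.300000 + (0.29/6)·(k1 + 2k2 + 2k3 + k4) = -0.635254
x=2.290000, y=-0.635254:
  k1 = f(2.290000, -0.635254) = -1.136916
  k2 = f(2.435000, -0.800107) = -1.141379
  k3 = f(2.435000, -0.800754) = -1.140240
  k4 = f(2.580000, -0.965923) = -1.162227
  y ← -0.635254 + (0.29/6)·(k1 + 2k2 + 2k3 + k4) = -0.966936
y(2.58) ≈ -0.9669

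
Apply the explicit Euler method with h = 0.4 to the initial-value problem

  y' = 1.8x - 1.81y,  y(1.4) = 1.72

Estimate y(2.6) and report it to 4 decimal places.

Euler: y_{n+1} = y_n + h·f(x_n, y_n).
x=1.400000, y=1.720000: f=-0.593200 → y ← 1.720000 + 0.4·(-0.593200) = 1.482720
x=1.800000, y=1.482720: f=0.556277 → y ← 1.482720 + 0.4·0.556277 = 1.705231
x=2.200000, y=1.705231: f=0.873532 → y ← 1.705231 + 0.4·0.873532 = 2.054644
y(2.6) ≈ 2.0546

2.0546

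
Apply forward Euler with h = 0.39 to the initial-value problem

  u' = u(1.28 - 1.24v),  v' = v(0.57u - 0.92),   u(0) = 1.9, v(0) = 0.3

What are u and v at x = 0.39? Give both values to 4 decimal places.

2.5728, 0.3191

Euler on (u,v): u_{n+1} = u_n + h·u', v_{n+1} = v_n + h·v'.
0.000000: (1.900000, 0.300000); f=(1.725200, 0.048900) → (2.572828, 0.319071)
(u(0.39), v(0.39)) ≈ (2.5728, 0.3191)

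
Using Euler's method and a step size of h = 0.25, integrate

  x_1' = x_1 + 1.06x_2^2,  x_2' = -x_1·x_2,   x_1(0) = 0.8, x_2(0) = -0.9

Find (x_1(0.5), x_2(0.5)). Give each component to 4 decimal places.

1.6557, -0.5014

Euler on (x_1,x_2): x_1_{n+1} = x_1_n + h·x_1', x_2_{n+1} = x_2_n + h·x_2'.
0.000000: (0.800000, -0.900000); f=(1.658600, 0.720000) → (1.214650, -0.720000)
0.250000: (1.214650, -0.720000); f=(1.764154, 0.874548) → (1.655689, -0.501363)
(x_1(0.5), x_2(0.5)) ≈ (1.6557, -0.5014)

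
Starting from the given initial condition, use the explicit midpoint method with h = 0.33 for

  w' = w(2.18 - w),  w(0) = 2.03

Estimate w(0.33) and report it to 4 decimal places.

2.0985

Midpoint: k1 = f(s_n, w_n); k2 = f(s_n + h/2, w_n + (h/2)·k1); w_{n+1} = w_n + h·k2.
s=0.000000, w=2.030000:
  k1 = f(0.000000, 2.030000) = 0.304500
  k2 = f(0.165000, 2.080242) = 0.207520
  w ← 2.030000 + 0.33·0.207520 = 2.098482
w(0.33) ≈ 2.0985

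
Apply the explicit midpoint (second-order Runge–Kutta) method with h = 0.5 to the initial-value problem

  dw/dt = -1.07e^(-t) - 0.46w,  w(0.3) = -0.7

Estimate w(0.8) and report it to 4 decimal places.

-0.8206

Midpoint: k1 = f(t_n, w_n); k2 = f(t_n + h/2, w_n + (h/2)·k1); w_{n+1} = w_n + h·k2.
t=0.300000, w=-0.700000:
  k1 = f(0.300000, -0.700000) = -0.470675
  k2 = f(0.550000, -0.817669) = -0.241209
  w ← -0.700000 + 0.5·(-0.241209) = -0.820604
w(0.8) ≈ -0.8206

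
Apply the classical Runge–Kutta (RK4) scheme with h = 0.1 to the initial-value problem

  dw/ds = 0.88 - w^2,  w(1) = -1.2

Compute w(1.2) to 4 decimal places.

-1.3451

RK4: k1 = f(s_n, w_n); k2 = f(s_n + h/2, w_n + (h/2)·k1); k3 = f(s_n + h/2, w_n + (h/2)·k2); k4 = f(s_n + h, w_n + h·k3); w_{n+1} = w_n + (h/6)·(k1 + 2k2 + 2k3 + k4).
s=1.000000, w=-1.200000:
  k1 = f(1.000000, -1.200000) = -0.560000
  k2 = f(1.050000, -1.228000) = -0.627984
  k3 = f(1.050000, -1.231399) = -0.636344
  k4 = f(1.100000, -1.263634) = -0.716772
  w ← -1.200000 + (0.1/6)·(k1 + 2k2 + 2k3 + k4) = -1.263424
s=1.100000, w=-1.263424:
  k1 = f(1.100000, -1.263424) = -0.716240
  k2 = f(1.150000, -1.299236) = -0.808014
  k3 = f(1.150000, -1.303824) = -0.819958
  k4 = f(1.200000, -1.345420) = -0.930154
  w ← -1.263424 + (0.1/6)·(k1 + 2k2 + 2k3 + k4) = -1.345129
w(1.2) ≈ -1.3451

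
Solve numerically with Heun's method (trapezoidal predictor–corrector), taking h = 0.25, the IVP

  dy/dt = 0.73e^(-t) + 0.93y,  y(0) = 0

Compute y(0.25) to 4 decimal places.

Heun: k1 = f(t_n, y_n); k2 = f(t_n + h, y_n + h·k1); y_{n+1} = y_n + (h/2)·(k1 + k2).
t=0.000000, y=0.000000:
  k1 = f(0.000000, 0.000000) = 0.730000
  k2 = f(0.250000, 0.182500) = 0.738250
  y ← 0.000000 + (0.25/2)·(0.730000 + 0.738250) = 0.183531
y(0.25) ≈ 0.1835

0.1835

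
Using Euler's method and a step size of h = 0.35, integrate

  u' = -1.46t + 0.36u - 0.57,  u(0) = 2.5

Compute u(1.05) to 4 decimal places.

2.3329

Euler: u_{n+1} = u_n + h·f(t_n, u_n).
t=0.000000, u=2.500000: f=0.330000 → u ← 2.500000 + 0.35·0.330000 = 2.615500
t=0.350000, u=2.615500: f=-0.139420 → u ← 2.615500 + 0.35·(-0.139420) = 2.566703
t=0.700000, u=2.566703: f=-0.667987 → u ← 2.566703 + 0.35·(-0.667987) = 2.332908
u(1.05) ≈ 2.3329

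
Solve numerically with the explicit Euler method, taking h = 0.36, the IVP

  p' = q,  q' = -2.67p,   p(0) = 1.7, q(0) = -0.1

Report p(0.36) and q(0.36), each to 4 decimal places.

1.6640, -1.7340

Euler on (p,q): p_{n+1} = p_n + h·p', q_{n+1} = q_n + h·q'.
0.000000: (1.700000, -0.100000); f=(-0.100000, -4.539000) → (1.664000, -1.734040)
(p(0.36), q(0.36)) ≈ (1.6640, -1.7340)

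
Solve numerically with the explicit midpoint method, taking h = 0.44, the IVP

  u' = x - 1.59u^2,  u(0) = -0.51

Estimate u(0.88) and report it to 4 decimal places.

-0.7424

Midpoint: k1 = f(x_n, u_n); k2 = f(x_n + h/2, u_n + (h/2)·k1); u_{n+1} = u_n + h·k2.
x=0.000000, u=-0.510000:
  k1 = f(0.000000, -0.510000) = -0.413559
  k2 = f(0.220000, -0.600983) = -0.354277
  u ← -0.510000 + 0.44·(-0.354277) = -0.665882
x=0.440000, u=-0.665882:
  k1 = f(0.440000, -0.665882) = -0.265004
  k2 = f(0.660000, -0.724183) = -0.173861
  u ← -0.665882 + 0.44·(-0.173861) = -0.742381
u(0.88) ≈ -0.7424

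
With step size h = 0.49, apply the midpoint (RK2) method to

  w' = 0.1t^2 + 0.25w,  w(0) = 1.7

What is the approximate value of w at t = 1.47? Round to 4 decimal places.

2.5638

Midpoint: k1 = f(t_n, w_n); k2 = f(t_n + h/2, w_n + (h/2)·k1); w_{n+1} = w_n + h·k2.
t=0.000000, w=1.700000:
  k1 = f(0.000000, 1.700000) = 0.425000
  k2 = f(0.245000, 1.804125) = 0.457034
  w ← 1.700000 + 0.49·0.457034 = 1.923947
t=0.490000, w=1.923947:
  k1 = f(0.490000, 1.923947) = 0.504997
  k2 = f(0.735000, 2.047671) = 0.565940
  w ← 1.923947 + 0.49·0.565940 = 2.201257
t=0.980000, w=2.201257:
  k1 = f(0.980000, 2.201257) = 0.646354
  k2 = f(1.225000, 2.359614) = 0.739966
  w ← 2.201257 + 0.49·0.739966 = 2.563841
w(1.47) ≈ 2.5638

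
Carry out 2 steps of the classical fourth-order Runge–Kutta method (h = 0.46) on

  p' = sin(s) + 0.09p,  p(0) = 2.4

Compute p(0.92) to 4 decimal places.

RK4: k1 = f(s_n, p_n); k2 = f(s_n + h/2, p_n + (h/2)·k1); k3 = f(s_n + h/2, p_n + (h/2)·k2); k4 = f(s_n + h, p_n + h·k3); p_{n+1} = p_n + (h/6)·(k1 + 2k2 + 2k3 + k4).
s=0.000000, p=2.400000:
  k1 = f(0.000000, 2.400000) = 0.216000
  k2 = f(0.230000, 2.449680) = 0.448449
  k3 = f(0.230000, 2.503143) = 0.453260
  k4 = f(0.460000, 2.608500) = 0.678713
  p ← 2.400000 + (0.46/6)·(k1 + 2k2 + 2k3 + k4) = 2.606857
s=0.460000, p=2.606857:
  k1 = f(0.460000, 2.606857) = 0.678565
  k2 = f(0.690000, 2.762927) = 0.885201
  k3 = f(0.690000, 2.810453) = 0.889478
  k4 = f(0.920000, 3.016017) = 1.067043
  p ← 2.606857 + (0.46/6)·(k1 + 2k2 + 2k3 + k4) = 3.012804
p(0.92) ≈ 3.0128

3.0128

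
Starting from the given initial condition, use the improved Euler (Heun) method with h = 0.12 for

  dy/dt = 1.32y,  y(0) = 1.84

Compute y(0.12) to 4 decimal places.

2.1545

Heun: k1 = f(t_n, y_n); k2 = f(t_n + h, y_n + h·k1); y_{n+1} = y_n + (h/2)·(k1 + k2).
t=0.000000, y=1.840000:
  k1 = f(0.000000, 1.840000) = 2.428800
  k2 = f(0.120000, 2.131456) = 2.813522
  y ← 1.840000 + (0.12/2)·(2.428800 + 2.813522) = 2.154539
y(0.12) ≈ 2.1545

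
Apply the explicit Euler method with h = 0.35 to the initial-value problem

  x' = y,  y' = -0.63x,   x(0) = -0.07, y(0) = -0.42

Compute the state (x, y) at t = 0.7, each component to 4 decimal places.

-0.3586, -0.3567

Euler on (x,y): x_{n+1} = x_n + h·x', y_{n+1} = y_n + h·y'.
0.000000: (-0.070000, -0.420000); f=(-0.420000, 0.044100) → (-0.217000, -0.404565)
0.350000: (-0.217000, -0.404565); f=(-0.404565, 0.136710) → (-0.358598, -0.356716)
(x(0.7), y(0.7)) ≈ (-0.3586, -0.3567)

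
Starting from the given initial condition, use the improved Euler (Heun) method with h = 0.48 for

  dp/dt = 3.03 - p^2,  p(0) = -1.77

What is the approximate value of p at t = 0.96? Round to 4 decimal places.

-2.2696

Heun: k1 = f(t_n, p_n); k2 = f(t_n + h, p_n + h·k1); p_{n+1} = p_n + (h/2)·(k1 + k2).
t=0.000000, p=-1.770000:
  k1 = f(0.000000, -1.770000) = -0.102900
  k2 = f(0.480000, -1.819392) = -0.280187
  p ← -1.770000 + (0.48/2)·(-0.102900 + (-0.280187)) = -1.861941
t=0.480000, p=-1.861941:
  k1 = f(0.480000, -1.861941) = -0.436824
  k2 = f(0.960000, -2.071616) = -1.261595
  p ← -1.861941 + (0.48/2)·(-0.436824 + (-1.261595)) = -2.269561
p(0.96) ≈ -2.2696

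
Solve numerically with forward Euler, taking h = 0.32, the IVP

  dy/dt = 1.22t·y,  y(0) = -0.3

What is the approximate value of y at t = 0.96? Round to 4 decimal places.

Euler: y_{n+1} = y_n + h·f(t_n, y_n).
t=0.000000, y=-0.300000: f=0.000000 → y ← -0.300000 + 0.32·0.000000 = -0.300000
t=0.320000, y=-0.300000: f=-0.117120 → y ← -0.300000 + 0.32·(-0.117120) = -0.337478
t=0.640000, y=-0.337478: f=-0.263503 → y ← -0.337478 + 0.32·(-0.263503) = -0.421799
y(0.96) ≈ -0.4218

-0.4218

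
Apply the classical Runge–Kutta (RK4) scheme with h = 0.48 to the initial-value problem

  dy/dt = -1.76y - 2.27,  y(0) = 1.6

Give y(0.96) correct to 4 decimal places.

RK4: k1 = f(t_n, y_n); k2 = f(t_n + h/2, y_n + (h/2)·k1); k3 = f(t_n + h/2, y_n + (h/2)·k2); k4 = f(t_n + h, y_n + h·k3); y_{n+1} = y_n + (h/6)·(k1 + 2k2 + 2k3 + k4).
t=0.000000, y=1.600000:
  k1 = f(0.000000, 1.600000) = -5.086000
  k2 = f(0.240000, 0.379360) = -2.937674
  k3 = f(0.240000, 0.894958) = -3.845127
  k4 = f(0.480000, -0.245661) = -1.837637
  y ← 1.600000 + (0.48/6)·(k1 + 2k2 + 2k3 + k4) = -0.039139
t=0.480000, y=-0.039139:
  k1 = f(0.480000, -0.039139) = -2.201115
  k2 = f(0.720000, -0.567407) = -1.271364
  k3 = f(0.720000, -0.344266) = -1.664091
  k4 = f(0.960000, -0.837903) = -0.795291
  y ← -0.039139 + (0.48/6)·(k1 + 2k2 + 2k3 + k4) = -0.748524
y(0.96) ≈ -0.7485

-0.7485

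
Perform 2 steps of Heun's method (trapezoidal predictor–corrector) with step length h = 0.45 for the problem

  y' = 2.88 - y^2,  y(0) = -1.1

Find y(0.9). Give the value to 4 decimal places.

Heun: k1 = f(s_n, y_n); k2 = f(s_n + h, y_n + h·k1); y_{n+1} = y_n + (h/2)·(k1 + k2).
s=0.000000, y=-1.100000:
  k1 = f(0.000000, -1.100000) = 1.670000
  k2 = f(0.450000, -0.348500) = 2.758548
  y ← -1.100000 + (0.45/2)·(1.670000 + 2.758548) = -0.103577
s=0.450000, y=-0.103577:
  k1 = f(0.450000, -0.103577) = 2.869272
  k2 = f(0.900000, 1.187596) = 1.469617
  y ← -0.103577 + (0.45/2)·(2.869272 + 1.469617) = 0.872673
y(0.9) ≈ 0.8727

0.8727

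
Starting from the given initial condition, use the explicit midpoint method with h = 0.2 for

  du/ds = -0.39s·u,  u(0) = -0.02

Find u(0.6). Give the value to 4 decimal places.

Midpoint: k1 = f(s_n, u_n); k2 = f(s_n + h/2, u_n + (h/2)·k1); u_{n+1} = u_n + h·k2.
s=0.000000, u=-0.020000:
  k1 = f(0.000000, -0.020000) = 0.000000
  k2 = f(0.100000, -0.020000) = 0.000780
  u ← -0.020000 + 0.2·0.000780 = -0.019844
s=0.200000, u=-0.019844:
  k1 = f(0.200000, -0.019844) = 0.001548
  k2 = f(0.300000, -0.019689) = 0.002304
  u ← -0.019844 + 0.2·0.002304 = -0.019383
s=0.400000, u=-0.019383:
  k1 = f(0.400000, -0.019383) = 0.003024
  k2 = f(0.500000, -0.019081) = 0.003721
  u ← -0.019383 + 0.2·0.003721 = -0.018639
u(0.6) ≈ -0.0186

-0.0186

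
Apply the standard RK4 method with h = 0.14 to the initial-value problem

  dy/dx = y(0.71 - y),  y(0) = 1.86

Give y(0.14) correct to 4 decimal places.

1.6128

RK4: k1 = f(x_n, y_n); k2 = f(x_n + h/2, y_n + (h/2)·k1); k3 = f(x_n + h/2, y_n + (h/2)·k2); k4 = f(x_n + h, y_n + h·k3); y_{n+1} = y_n + (h/6)·(k1 + 2k2 + 2k3 + k4).
x=0.000000, y=1.860000:
  k1 = f(0.000000, 1.860000) = -2.139000
  k2 = f(0.070000, 1.710270) = -1.710732
  k3 = f(0.070000, 1.740249) = -1.792889
  k4 = f(0.140000, 1.608996) = -1.446480
  y ← 1.860000 + (0.14/6)·(k1 + 2k2 + 2k3 + k4) = 1.612836
y(0.14) ≈ 1.6128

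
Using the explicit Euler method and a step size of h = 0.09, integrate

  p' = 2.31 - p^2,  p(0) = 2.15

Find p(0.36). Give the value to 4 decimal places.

1.6639

Euler: p_{n+1} = p_n + h·f(s_n, p_n).
s=0.000000, p=2.150000: f=-2.312500 → p ← 2.150000 + 0.09·(-2.312500) = 1.941875
s=0.090000, p=1.941875: f=-1.460879 → p ← 1.941875 + 0.09·(-1.460879) = 1.810396
s=0.180000, p=1.810396: f=-0.967533 → p ← 1.810396 + 0.09·(-0.967533) = 1.723318
s=0.270000, p=1.723318: f=-0.659825 → p ← 1.723318 + 0.09·(-0.659825) = 1.663934
p(0.36) ≈ 1.6639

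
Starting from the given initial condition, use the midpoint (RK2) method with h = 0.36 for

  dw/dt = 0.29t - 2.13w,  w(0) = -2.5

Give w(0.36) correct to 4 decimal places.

-1.2992

Midpoint: k1 = f(t_n, w_n); k2 = f(t_n + h/2, w_n + (h/2)·k1); w_{n+1} = w_n + h·k2.
t=0.000000, w=-2.500000:
  k1 = f(0.000000, -2.500000) = 5.325000
  k2 = f(0.180000, -1.541500) = 3.335595
  w ← -2.500000 + 0.36·3.335595 = -1.299186
w(0.36) ≈ -1.2992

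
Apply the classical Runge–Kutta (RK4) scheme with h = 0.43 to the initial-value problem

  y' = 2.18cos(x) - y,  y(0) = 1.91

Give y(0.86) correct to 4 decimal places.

1.8840

RK4: k1 = f(x_n, y_n); k2 = f(x_n + h/2, y_n + (h/2)·k1); k3 = f(x_n + h/2, y_n + (h/2)·k2); k4 = f(x_n + h, y_n + h·k3); y_{n+1} = y_n + (h/6)·(k1 + 2k2 + 2k3 + k4).
x=0.000000, y=1.910000:
  k1 = f(0.000000, 1.910000) = 0.270000
  k2 = f(0.215000, 1.968050) = 0.161759
  k3 = f(0.215000, 1.944778) = 0.185030
  k4 = f(0.430000, 1.989563) = -0.008018
  y ← 1.910000 + (0.43/6)·(k1 + 2k2 + 2k3 + k4) = 1.978482
x=0.430000, y=1.978482:
  k1 = f(0.430000, 1.978482) = 0.003064
  k2 = f(0.645000, 1.979140) = -0.237103
  k3 = f(0.645000, 1.927505) = -0.185467
  k4 = f(0.860000, 1.898731) = -0.476417
  y ← 1.978482 + (0.43/6)·(k1 + 2k2 + 2k3 + k4) = 1.883990
y(0.86) ≈ 1.8840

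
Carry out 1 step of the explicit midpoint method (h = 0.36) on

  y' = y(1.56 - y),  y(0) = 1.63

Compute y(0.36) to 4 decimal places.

Midpoint: k1 = f(x_n, y_n); k2 = f(x_n + h/2, y_n + (h/2)·k1); y_{n+1} = y_n + h·k2.
x=0.000000, y=1.630000:
  k1 = f(0.000000, 1.630000) = -0.114100
  k2 = f(0.180000, 1.609462) = -0.079607
  y ← 1.630000 + 0.36·(-0.079607) = 1.601341
y(0.36) ≈ 1.6013

1.6013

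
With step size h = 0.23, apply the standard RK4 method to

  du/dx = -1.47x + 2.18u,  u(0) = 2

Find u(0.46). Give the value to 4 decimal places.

RK4: k1 = f(x_n, u_n); k2 = f(x_n + h/2, u_n + (h/2)·k1); k3 = f(x_n + h/2, u_n + (h/2)·k2); k4 = f(x_n + h, u_n + h·k3); u_{n+1} = u_n + (h/6)·(k1 + 2k2 + 2k3 + k4).
x=0.000000, u=2.000000:
  k1 = f(0.000000, 2.000000) = 4.360000
  k2 = f(0.115000, 2.501400) = 5.284002
  k3 = f(0.115000, 2.607660) = 5.515649
  k4 = f(0.230000, 3.268599) = 6.787447
  u ← 2.000000 + (0.23/6)·(k1 + 2k2 + 2k3 + k4) = 3.255292
x=0.230000, u=3.255292:
  k1 = f(0.230000, 3.255292) = 6.758437
  k2 = f(0.345000, 4.032512) = 8.283727
  k3 = f(0.345000, 4.207921) = 8.666117
  k4 = f(0.460000, 5.248499) = 10.765528
  u ← 3.255292 + (0.23/6)·(k1 + 2k2 + 2k3 + k4) = 5.226532
u(0.46) ≈ 5.2265

5.2265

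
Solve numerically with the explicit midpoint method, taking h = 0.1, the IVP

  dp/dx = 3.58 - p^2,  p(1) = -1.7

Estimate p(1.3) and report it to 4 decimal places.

Midpoint: k1 = f(x_n, p_n); k2 = f(x_n + h/2, p_n + (h/2)·k1); p_{n+1} = p_n + h·k2.
x=1.000000, p=-1.700000:
  k1 = f(1.000000, -1.700000) = 0.690000
  k2 = f(1.050000, -1.665500) = 0.806110
  p ← -1.700000 + 0.1·0.806110 = -1.619389
x=1.100000, p=-1.619389:
  k1 = f(1.100000, -1.619389) = 0.957579
  k2 = f(1.150000, -1.571510) = 1.110356
  p ← -1.619389 + 0.1·1.110356 = -1.508353
x=1.200000, p=-1.508353:
  k1 = f(1.200000, -1.508353) = 1.304870
  k2 = f(1.250000, -1.443110) = 1.497434
  p ← -1.508353 + 0.1·1.497434 = -1.358610
p(1.3) ≈ -1.3586

-1.3586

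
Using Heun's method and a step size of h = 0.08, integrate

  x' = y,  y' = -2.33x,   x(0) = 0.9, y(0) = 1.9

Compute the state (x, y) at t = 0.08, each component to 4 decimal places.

Heun on (x,y): k1 = f(t_n, state_n); k2 = f(t_n + h, state_n + h·k1); state_{n+1} = state_n + (h/2)·(k1 + k2).
0.000000: (0.900000, 1.900000)
  k1 = (1.900000, -2.097000)
  predictor → (1.052000, 1.732240)
  k2 = (1.732240, -2.451160)
  → (1.045290, 1.718074)
(x(0.08), y(0.08)) ≈ (1.0453, 1.7181)

1.0453, 1.7181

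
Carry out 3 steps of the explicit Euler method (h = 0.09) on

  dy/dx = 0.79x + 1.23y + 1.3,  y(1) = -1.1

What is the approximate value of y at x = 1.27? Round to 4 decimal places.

Euler: y_{n+1} = y_n + h·f(x_n, y_n).
x=1.000000, y=-1.100000: f=0.737000 → y ← -1.100000 + 0.09·0.737000 = -1.033670
x=1.090000, y=-1.033670: f=0.889686 → y ← -1.033670 + 0.09·0.889686 = -0.953598
x=1.180000, y=-0.953598: f=1.059274 → y ← -0.953598 + 0.09·1.059274 = -0.858264
y(1.27) ≈ -0.8583

-0.8583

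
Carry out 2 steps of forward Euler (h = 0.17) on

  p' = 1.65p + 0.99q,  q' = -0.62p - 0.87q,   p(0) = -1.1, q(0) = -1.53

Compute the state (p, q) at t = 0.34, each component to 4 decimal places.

-2.3333, -0.8365

Euler on (p,q): p_{n+1} = p_n + h·p', q_{n+1} = q_n + h·q'.
0.000000: (-1.100000, -1.530000); f=(-3.329700, 2.013100) → (-1.666049, -1.187773)
0.170000: (-1.666049, -1.187773); f=(-3.924876, 2.066313) → (-2.333278, -0.836500)
(p(0.34), q(0.34)) ≈ (-2.3333, -0.8365)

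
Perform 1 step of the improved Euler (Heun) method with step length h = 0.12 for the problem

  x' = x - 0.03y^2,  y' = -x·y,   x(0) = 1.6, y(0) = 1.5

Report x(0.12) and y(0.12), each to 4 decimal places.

Heun on (x,y): k1 = f(s_n, state_n); k2 = f(s_n + h, state_n + h·k1); state_{n+1} = state_n + (h/2)·(k1 + k2).
0.000000: (1.600000, 1.500000)
  k1 = (1.532500, -2.400000)
  predictor → (1.783900, 1.212000)
  k2 = (1.739832, -2.162087)
  → (1.796340, 1.226275)
(x(0.12), y(0.12)) ≈ (1.7963, 1.2263)

1.7963, 1.2263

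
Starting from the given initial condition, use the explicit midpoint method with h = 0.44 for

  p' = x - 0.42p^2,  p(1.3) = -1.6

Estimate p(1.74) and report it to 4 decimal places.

Midpoint: k1 = f(x_n, p_n); k2 = f(x_n + h/2, p_n + (h/2)·k1); p_{n+1} = p_n + h·k2.
x=1.300000, p=-1.600000:
  k1 = f(1.300000, -1.600000) = 0.224800
  k2 = f(1.520000, -1.550544) = 0.510242
  p ← -1.600000 + 0.44·0.510242 = -1.375494
p(1.74) ≈ -1.3755

-1.3755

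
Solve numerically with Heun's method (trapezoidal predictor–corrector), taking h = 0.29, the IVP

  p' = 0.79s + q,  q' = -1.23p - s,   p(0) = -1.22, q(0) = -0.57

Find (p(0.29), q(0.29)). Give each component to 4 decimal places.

-1.2890, -0.1474

Heun on (p,q): k1 = f(s_n, state_n); k2 = f(s_n + h, state_n + h·k1); state_{n+1} = state_n + (h/2)·(k1 + k2).
0.000000: (-1.220000, -0.570000)
  k1 = (-0.570000, 1.500600)
  predictor → (-1.385300, -0.134826)
  k2 = (0.094274, 1.413919)
  → (-1.288980, -0.147395)
(p(0.29), q(0.29)) ≈ (-1.2890, -0.1474)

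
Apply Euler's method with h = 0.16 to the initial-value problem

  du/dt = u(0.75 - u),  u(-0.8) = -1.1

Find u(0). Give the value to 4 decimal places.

Euler: u_{n+1} = u_n + h·f(t_n, u_n).
t=-0.800000, u=-1.100000: f=-2.035000 → u ← -1.100000 + 0.16·(-2.035000) = -1.425600
t=-0.640000, u=-1.425600: f=-3.101535 → u ← -1.425600 + 0.16·(-3.101535) = -1.921846
t=-0.480000, u=-1.921846: f=-5.134875 → u ← -1.921846 + 0.16·(-5.134875) = -2.743426
t=-0.320000, u=-2.743426: f=-9.583954 → u ← -2.743426 + 0.16·(-9.583954) = -4.276858
t=-0.160000, u=-4.276858: f=-21.499160 → u ← -4.276858 + 0.16·(-21.499160) = -7.716724
u(0) ≈ -7.7167

-7.7167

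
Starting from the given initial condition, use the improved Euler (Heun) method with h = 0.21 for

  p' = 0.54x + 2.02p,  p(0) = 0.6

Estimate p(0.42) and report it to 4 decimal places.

Heun: k1 = f(x_n, p_n); k2 = f(x_n + h, p_n + h·k1); p_{n+1} = p_n + (h/2)·(k1 + k2).
x=0.000000, p=0.600000:
  k1 = f(0.000000, 0.600000) = 1.212000
  k2 = f(0.210000, 0.854520) = 1.839530
  p ← 0.600000 + (0.21/2)·(1.212000 + 1.839530) = 0.920411
x=0.210000, p=0.920411:
  k1 = f(0.210000, 0.920411) = 1.972630
  k2 = f(0.420000, 1.334663) = 2.922819
  p ← 0.920411 + (0.21/2)·(1.972630 + 2.922819) = 1.434433
p(0.42) ≈ 1.4344

1.4344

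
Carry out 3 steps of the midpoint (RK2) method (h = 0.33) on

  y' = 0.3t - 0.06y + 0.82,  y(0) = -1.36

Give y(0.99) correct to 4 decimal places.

-0.3490

Midpoint: k1 = f(t_n, y_n); k2 = f(t_n + h/2, y_n + (h/2)·k1); y_{n+1} = y_n + h·k2.
t=0.000000, y=-1.360000:
  k1 = f(0.000000, -1.360000) = 0.901600
  k2 = f(0.165000, -1.211236) = 0.942174
  y ← -1.360000 + 0.33·0.942174 = -1.049083
t=0.330000, y=-1.049083:
  k1 = f(0.330000, -1.049083) = 0.981945
  k2 = f(0.495000, -0.887062) = 1.021724
  y ← -1.049083 + 0.33·1.021724 = -0.711914
t=0.660000, y=-0.711914:
  k1 = f(0.660000, -0.711914) = 1.060715
  k2 = f(0.825000, -0.536896) = 1.099714
  y ← -0.711914 + 0.33·1.099714 = -0.349008
y(0.99) ≈ -0.3490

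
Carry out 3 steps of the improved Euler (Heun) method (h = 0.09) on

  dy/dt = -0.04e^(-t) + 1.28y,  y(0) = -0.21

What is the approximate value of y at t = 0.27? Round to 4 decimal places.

-0.3079

Heun: k1 = f(t_n, y_n); k2 = f(t_n + h, y_n + h·k1); y_{n+1} = y_n + (h/2)·(k1 + k2).
t=0.000000, y=-0.210000:
  k1 = f(0.000000, -0.210000) = -0.308800
  k2 = f(0.090000, -0.237792) = -0.340931
  y ← -0.210000 + (0.09/2)·(-0.308800 + (-0.340931)) = -0.239238
t=0.090000, y=-0.239238:
  k1 = f(0.090000, -0.239238) = -0.342782
  k2 = f(0.180000, -0.270088) = -0.379124
  y ← -0.239238 + (0.09/2)·(-0.342782 + (-0.379124)) = -0.271724
t=0.180000, y=-0.271724:
  k1 = f(0.180000, -0.271724) = -0.381217
  k2 = f(0.270000, -0.306033) = -0.422258
  y ← -0.271724 + (0.09/2)·(-0.381217 + (-0.422258)) = -0.307880
y(0.27) ≈ -0.3079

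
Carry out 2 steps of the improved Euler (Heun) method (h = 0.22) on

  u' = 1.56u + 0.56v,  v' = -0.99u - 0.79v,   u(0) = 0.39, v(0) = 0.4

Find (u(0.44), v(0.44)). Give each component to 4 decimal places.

0.8583, 0.0573

Heun on (u,v): k1 = f(t_n, state_n); k2 = f(t_n + h, state_n + h·k1); state_{n+1} = state_n + (h/2)·(k1 + k2).
0.000000: (0.390000, 0.400000)
  k1 = (0.832400, -0.702100)
  predictor → (0.573128, 0.245538)
  k2 = (1.031581, -0.761372)
  → (0.595038, 0.239018)
0.220000: (0.595038, 0.239018)
  k1 = (1.062109, -0.777912)
  predictor → (0.828702, 0.067878)
  k2 = (1.330786, -0.874038)
  → (0.858256, 0.057304)
(u(0.44), v(0.44)) ≈ (0.8583, 0.0573)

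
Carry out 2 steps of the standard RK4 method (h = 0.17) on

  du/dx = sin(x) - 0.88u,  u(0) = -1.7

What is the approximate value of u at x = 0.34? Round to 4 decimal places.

RK4: k1 = f(x_n, u_n); k2 = f(x_n + h/2, u_n + (h/2)·k1); k3 = f(x_n + h/2, u_n + (h/2)·k2); k4 = f(x_n + h, u_n + h·k3); u_{n+1} = u_n + (h/6)·(k1 + 2k2 + 2k3 + k4).
x=0.000000, u=-1.700000:
  k1 = f(0.000000, -1.700000) = 1.496000
  k2 = f(0.085000, -1.572840) = 1.468997
  k3 = f(0.085000, -1.575135) = 1.471017
  k4 = f(0.170000, -1.449927) = 1.445118
  u ← -1.700000 + (0.17/6)·(k1 + 2k2 + 2k3 + k4) = -1.450068
x=0.170000, u=-1.450068:
  k1 = f(0.170000, -1.450068) = 1.445242
  k2 = f(0.255000, -1.327222) = 1.420201
  k3 = f(0.255000, -1.329350) = 1.422074
  k4 = f(0.340000, -1.208315) = 1.396804
  u ← -1.450068 + (0.17/6)·(k1 + 2k2 + 2k3 + k4) = -1.208481
u(0.34) ≈ -1.2085

-1.2085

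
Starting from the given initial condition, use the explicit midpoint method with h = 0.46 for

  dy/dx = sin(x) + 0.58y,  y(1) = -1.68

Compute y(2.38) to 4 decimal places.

-1.7715

Midpoint: k1 = f(x_n, y_n); k2 = f(x_n + h/2, y_n + (h/2)·k1); y_{n+1} = y_n + h·k2.
x=1.000000, y=-1.680000:
  k1 = f(1.000000, -1.680000) = -0.132929
  k2 = f(1.230000, -1.710574) = -0.049644
  y ← -1.680000 + 0.46·(-0.049644) = -1.702836
x=1.460000, y=-1.702836:
  k1 = f(1.460000, -1.702836) = 0.006223
  k2 = f(1.690000, -1.701405) = 0.006089
  y ← -1.702836 + 0.46·0.006089 = -1.700035
x=1.920000, y=-1.700035:
  k1 = f(1.920000, -1.700035) = -0.046375
  k2 = f(2.150000, -1.710702) = -0.155308
  y ← -1.700035 + 0.46·(-0.155308) = -1.771477
y(2.38) ≈ -1.7715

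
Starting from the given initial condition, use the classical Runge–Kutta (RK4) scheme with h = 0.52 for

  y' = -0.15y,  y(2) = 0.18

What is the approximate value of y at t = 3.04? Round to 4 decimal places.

RK4: k1 = f(t_n, y_n); k2 = f(t_n + h/2, y_n + (h/2)·k1); k3 = f(t_n + h/2, y_n + (h/2)·k2); k4 = f(t_n + h, y_n + h·k3); y_{n+1} = y_n + (h/6)·(k1 + 2k2 + 2k3 + k4).
t=2.000000, y=0.180000:
  k1 = f(2.000000, 0.180000) = -0.027000
  k2 = f(2.260000, 0.172980) = -0.025947
  k3 = f(2.260000, 0.173254) = -0.025988
  k4 = f(2.520000, 0.166486) = -0.024973
  y ← 0.180000 + (0.52/6)·(k1 + 2k2 + 2k3 + k4) = 0.166494
t=2.520000, y=0.166494:
  k1 = f(2.520000, 0.166494) = -0.024974
  k2 = f(2.780000, 0.160000) = -0.024000
  k3 = f(2.780000, 0.160254) = -0.024038
  k4 = f(3.040000, 0.153994) = -0.023099
  y ← 0.166494 + (0.52/6)·(k1 + 2k2 + 2k3 + k4) = 0.154001
y(3.04) ≈ 0.1540

0.1540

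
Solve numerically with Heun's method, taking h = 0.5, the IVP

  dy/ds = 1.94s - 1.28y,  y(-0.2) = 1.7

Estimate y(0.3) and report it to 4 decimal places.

Heun: k1 = f(s_n, y_n); k2 = f(s_n + h, y_n + h·k1); y_{n+1} = y_n + (h/2)·(k1 + k2).
s=-0.200000, y=1.700000:
  k1 = f(-0.200000, 1.700000) = -2.564000
  k2 = f(0.300000, 0.418000) = 0.046960
  y ← 1.700000 + (0.5/2)·(-2.564000 + 0.046960) = 1.070740
y(0.3) ≈ 1.0707

1.0707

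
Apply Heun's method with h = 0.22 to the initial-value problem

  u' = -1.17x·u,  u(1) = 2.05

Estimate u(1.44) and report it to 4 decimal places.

Heun: k1 = f(x_n, u_n); k2 = f(x_n + h, u_n + h·k1); u_{n+1} = u_n + (h/2)·(k1 + k2).
x=1.000000, u=2.050000:
  k1 = f(1.000000, 2.050000) = -2.398500
  k2 = f(1.220000, 1.522330) = -2.172974
  u ← 2.050000 + (0.22/2)·(-2.398500 + (-2.172974)) = 1.547138
x=1.220000, u=1.547138:
  k1 = f(1.220000, 1.547138) = -2.208385
  k2 = f(1.440000, 1.061293) = -1.788067
  u ← 1.547138 + (0.22/2)·(-2.208385 + (-1.788067)) = 1.107528
u(1.44) ≈ 1.1075

1.1075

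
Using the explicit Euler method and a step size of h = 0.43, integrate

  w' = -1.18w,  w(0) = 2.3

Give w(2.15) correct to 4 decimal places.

0.0667

Euler: w_{n+1} = w_n + h·f(x_n, w_n).
x=0.000000, w=2.300000: f=-2.714000 → w ← 2.300000 + 0.43·(-2.714000) = 1.132980
x=0.430000, w=1.132980: f=-1.336916 → w ← 1.132980 + 0.43·(-1.336916) = 0.558106
x=0.860000, w=0.558106: f=-0.658565 → w ← 0.558106 + 0.43·(-0.658565) = 0.274923
x=1.290000, w=0.274923: f=-0.324409 → w ← 0.274923 + 0.43·(-0.324409) = 0.135427
x=1.720000, w=0.135427: f=-0.159804 → w ← 0.135427 + 0.43·(-0.159804) = 0.066711
w(2.15) ≈ 0.0667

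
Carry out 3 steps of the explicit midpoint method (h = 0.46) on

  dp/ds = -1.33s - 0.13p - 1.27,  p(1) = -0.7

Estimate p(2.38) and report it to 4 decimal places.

Midpoint: k1 = f(s_n, p_n); k2 = f(s_n + h/2, p_n + (h/2)·k1); p_{n+1} = p_n + h·k2.
s=1.000000, p=-0.700000:
  k1 = f(1.000000, -0.700000) = -2.509000
  k2 = f(1.230000, -1.277070) = -2.739881
  p ← -0.700000 + 0.46·(-2.739881) = -1.960345
s=1.460000, p=-1.960345:
  k1 = f(1.460000, -1.960345) = -2.956955
  k2 = f(1.690000, -2.640445) = -3.174442
  p ← -1.960345 + 0.46·(-3.174442) = -3.420589
s=1.920000, p=-3.420589:
  k1 = f(1.920000, -3.420589) = -3.378923
  k2 = f(2.150000, -4.197741) = -3.583794
  p ← -3.420589 + 0.46·(-3.583794) = -5.069134
p(2.38) ≈ -5.0691

-5.0691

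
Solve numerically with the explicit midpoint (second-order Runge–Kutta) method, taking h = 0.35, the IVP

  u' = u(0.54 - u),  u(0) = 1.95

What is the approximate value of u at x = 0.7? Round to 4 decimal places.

Midpoint: k1 = f(x_n, u_n); k2 = f(x_n + h/2, u_n + (h/2)·k1); u_{n+1} = u_n + h·k2.
x=0.000000, u=1.950000:
  k1 = f(0.000000, 1.950000) = -2.749500
  k2 = f(0.175000, 1.468838) = -1.364311
  u ← 1.950000 + 0.35·(-1.364311) = 1.472491
x=0.350000, u=1.472491:
  k1 = f(0.350000, 1.472491) = -1.373085
  k2 = f(0.525000, 1.232201) = -0.852931
  u ← 1.472491 + 0.35·(-0.852931) = 1.173965
u(0.7) ≈ 1.1740

1.1740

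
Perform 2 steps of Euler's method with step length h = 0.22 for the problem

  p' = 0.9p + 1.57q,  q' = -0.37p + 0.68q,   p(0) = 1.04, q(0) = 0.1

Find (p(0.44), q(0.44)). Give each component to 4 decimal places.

1.5445, -0.0694

Euler on (p,q): p_{n+1} = p_n + h·p', q_{n+1} = q_n + h·q'.
0.000000: (1.040000, 0.100000); f=(1.093000, -0.316800) → (1.280460, 0.030304)
0.220000: (1.280460, 0.030304); f=(1.199991, -0.453163) → (1.544458, -0.069392)
(p(0.44), q(0.44)) ≈ (1.5445, -0.0694)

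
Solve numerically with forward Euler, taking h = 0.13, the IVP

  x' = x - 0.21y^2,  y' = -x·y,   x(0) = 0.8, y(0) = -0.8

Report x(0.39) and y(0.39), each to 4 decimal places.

Euler on (x,y): x_{n+1} = x_n + h·x', y_{n+1} = y_n + h·y'.
0.000000: (0.800000, -0.800000); f=(0.665600, 0.640000) → (0.886528, -0.716800)
0.130000: (0.886528, -0.716800); f=(0.778630, 0.635463) → (0.987750, -0.634190)
0.260000: (0.987750, -0.634190); f=(0.903289, 0.626421) → (1.105177, -0.552755)
(x(0.39), y(0.39)) ≈ (1.1052, -0.5528)

1.1052, -0.5528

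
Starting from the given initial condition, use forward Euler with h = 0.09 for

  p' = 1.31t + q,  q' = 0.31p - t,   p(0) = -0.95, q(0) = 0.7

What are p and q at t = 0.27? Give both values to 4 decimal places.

-0.7369, 0.6017

Euler on (p,q): p_{n+1} = p_n + h·p', q_{n+1} = q_n + h·q'.
0.000000: (-0.950000, 0.700000); f=(0.700000, -0.294500) → (-0.887000, 0.673495)
0.090000: (-0.887000, 0.673495); f=(0.791395, -0.364970) → (-0.815774, 0.640648)
0.180000: (-0.815774, 0.640648); f=(0.876448, -0.432890) → (-0.736894, 0.601688)
(p(0.27), q(0.27)) ≈ (-0.7369, 0.6017)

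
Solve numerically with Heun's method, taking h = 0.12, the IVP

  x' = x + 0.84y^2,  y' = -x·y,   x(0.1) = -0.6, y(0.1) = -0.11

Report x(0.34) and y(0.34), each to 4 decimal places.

-0.7592, -0.1293

Heun on (x,y): k1 = f(t_n, state_n); k2 = f(t_n + h, state_n + h·k1); state_{n+1} = state_n + (h/2)·(k1 + k2).
0.100000: (-0.600000, -0.110000)
  k1 = (-0.589836, -0.066000)
  predictor → (-0.670780, -0.117920)
  k2 = (-0.659100, -0.079098)
  → (-0.674936, -0.118706)
0.220000: (-0.674936, -0.118706)
  k1 = (-0.663100, -0.080119)
  predictor → (-0.754508, -0.128320)
  k2 = (-0.740677, -0.096819)
  → (-0.759163, -0.129322)
(x(0.34), y(0.34)) ≈ (-0.7592, -0.1293)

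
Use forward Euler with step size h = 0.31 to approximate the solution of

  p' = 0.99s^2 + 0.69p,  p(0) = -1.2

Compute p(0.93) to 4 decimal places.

-1.9927

Euler: p_{n+1} = p_n + h·f(s_n, p_n).
s=0.000000, p=-1.200000: f=-0.828000 → p ← -1.200000 + 0.31·(-0.828000) = -1.456680
s=0.310000, p=-1.456680: f=-0.909970 → p ← -1.456680 + 0.31·(-0.909970) = -1.738771
s=0.620000, p=-1.738771: f=-0.819196 → p ← -1.738771 + 0.31·(-0.819196) = -1.992721
p(0.93) ≈ -1.9927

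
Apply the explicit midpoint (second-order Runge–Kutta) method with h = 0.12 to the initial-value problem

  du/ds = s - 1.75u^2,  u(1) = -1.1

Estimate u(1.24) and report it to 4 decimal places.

-1.5045

Midpoint: k1 = f(s_n, u_n); k2 = f(s_n + h/2, u_n + (h/2)·k1); u_{n+1} = u_n + h·k2.
s=1.000000, u=-1.100000:
  k1 = f(1.000000, -1.100000) = -1.117500
  k2 = f(1.060000, -1.167050) = -1.323510
  u ← -1.100000 + 0.12·(-1.323510) = -1.258821
s=1.120000, u=-1.258821:
  k1 = f(1.120000, -1.258821) = -1.653104
  k2 = f(1.180000, -1.358007) = -2.047322
  u ← -1.258821 + 0.12·(-2.047322) = -1.504500
u(1.24) ≈ -1.5045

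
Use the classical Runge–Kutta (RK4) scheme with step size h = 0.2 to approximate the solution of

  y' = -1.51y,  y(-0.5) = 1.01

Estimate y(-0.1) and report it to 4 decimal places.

0.5521

RK4: k1 = f(s_n, y_n); k2 = f(s_n + h/2, y_n + (h/2)·k1); k3 = f(s_n + h/2, y_n + (h/2)·k2); k4 = f(s_n + h, y_n + h·k3); y_{n+1} = y_n + (h/6)·(k1 + 2k2 + 2k3 + k4).
s=-0.500000, y=1.010000:
  k1 = f(-0.500000, 1.010000) = -1.525100
  k2 = f(-0.400000, 0.857490) = -1.294810
  k3 = f(-0.400000, 0.880519) = -1.329584
  k4 = f(-0.300000, 0.744083) = -1.123566
  y ← 1.010000 + (0.2/6)·(k1 + 2k2 + 2k3 + k4) = 0.746752
s=-0.300000, y=0.746752:
  k1 = f(-0.300000, 0.746752) = -1.127595
  k2 = f(-0.200000, 0.633992) = -0.957328
  k3 = f(-0.200000, 0.651019) = -0.983038
  k4 = f(-0.100000, 0.550144) = -0.830717
  y ← 0.746752 + (0.2/6)·(k1 + 2k2 + 2k3 + k4) = 0.552117
y(-0.1) ≈ 0.5521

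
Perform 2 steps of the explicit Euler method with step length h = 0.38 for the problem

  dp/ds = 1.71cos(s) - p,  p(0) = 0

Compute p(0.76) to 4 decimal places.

1.0063

Euler: p_{n+1} = p_n + h·f(s_n, p_n).
s=0.000000, p=0.000000: f=1.710000 → p ← 0.000000 + 0.38·1.710000 = 0.649800
s=0.380000, p=0.649800: f=0.938217 → p ← 0.649800 + 0.38·0.938217 = 1.006322
p(0.76) ≈ 1.0063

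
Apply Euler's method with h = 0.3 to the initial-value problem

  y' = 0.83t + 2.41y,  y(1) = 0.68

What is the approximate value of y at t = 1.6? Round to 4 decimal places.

2.7715

Euler: y_{n+1} = y_n + h·f(t_n, y_n).
t=1.000000, y=0.680000: f=2.468800 → y ← 0.680000 + 0.3·2.468800 = 1.420640
t=1.300000, y=1.420640: f=4.502742 → y ← 1.420640 + 0.3·4.502742 = 2.771463
y(1.6) ≈ 2.7715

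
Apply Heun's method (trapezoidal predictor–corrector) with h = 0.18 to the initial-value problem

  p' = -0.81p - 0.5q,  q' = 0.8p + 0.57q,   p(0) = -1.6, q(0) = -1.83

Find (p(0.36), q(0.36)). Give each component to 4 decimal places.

Heun on (p,q): k1 = f(t_n, state_n); k2 = f(t_n + h, state_n + h·k1); state_{n+1} = state_n + (h/2)·(k1 + k2).
0.000000: (-1.600000, -1.830000)
  k1 = (2.211000, -2.323100)
  predictor → (-1.202020, -2.248158)
  k2 = (2.097715, -2.243066)
  → (-1.212216, -2.240955)
0.180000: (-1.212216, -2.240955)
  k1 = (2.102372, -2.247117)
  predictor → (-0.833789, -2.645436)
  k2 = (1.998087, -2.174929)
  → (-0.843174, -2.638939)
(p(0.36), q(0.36)) ≈ (-0.8432, -2.6389)

-0.8432, -2.6389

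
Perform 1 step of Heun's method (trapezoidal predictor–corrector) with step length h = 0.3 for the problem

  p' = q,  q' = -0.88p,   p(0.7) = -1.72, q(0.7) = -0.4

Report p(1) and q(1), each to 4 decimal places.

-1.7719, 0.0699

Heun on (p,q): k1 = f(t_n, state_n); k2 = f(t_n + h, state_n + h·k1); state_{n+1} = state_n + (h/2)·(k1 + k2).
0.700000: (-1.720000, -0.400000)
  k1 = (-0.400000, 1.513600)
  predictor → (-1.840000, 0.054080)
  k2 = (0.054080, 1.619200)
  → (-1.771888, 0.069920)
(p(1), q(1)) ≈ (-1.7719, 0.0699)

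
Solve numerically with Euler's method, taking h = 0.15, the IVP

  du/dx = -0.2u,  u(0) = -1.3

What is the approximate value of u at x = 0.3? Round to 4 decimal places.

Euler: u_{n+1} = u_n + h·f(x_n, u_n).
x=0.000000, u=-1.300000: f=0.260000 → u ← -1.300000 + 0.15·0.260000 = -1.261000
x=0.150000, u=-1.261000: f=0.252200 → u ← -1.261000 + 0.15·0.252200 = -1.223170
u(0.3) ≈ -1.2232

-1.2232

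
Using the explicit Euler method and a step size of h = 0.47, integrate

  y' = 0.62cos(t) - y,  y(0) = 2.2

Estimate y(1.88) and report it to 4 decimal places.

Euler: y_{n+1} = y_n + h·f(t_n, y_n).
t=0.000000, y=2.200000: f=-1.580000 → y ← 2.200000 + 0.47·(-1.580000) = 1.457400
t=0.470000, y=1.457400: f=-0.904628 → y ← 1.457400 + 0.47·(-0.904628) = 1.032225
t=0.940000, y=1.032225: f=-0.666556 → y ← 1.032225 + 0.47·(-0.666556) = 0.718943
t=1.410000, y=0.718943: f=-0.619679 → y ← 0.718943 + 0.47·(-0.619679) = 0.427694
y(1.88) ≈ 0.4277

0.4277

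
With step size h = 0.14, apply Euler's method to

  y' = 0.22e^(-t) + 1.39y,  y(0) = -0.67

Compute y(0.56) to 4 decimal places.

-1.2257

Euler: y_{n+1} = y_n + h·f(t_n, y_n).
t=0.000000, y=-0.670000: f=-0.711300 → y ← -0.670000 + 0.14·(-0.711300) = -0.769582
t=0.140000, y=-0.769582: f=-0.878460 → y ← -0.769582 + 0.14·(-0.878460) = -0.892566
t=0.280000, y=-0.892566: f=-1.074395 → y ← -0.892566 + 0.14·(-1.074395) = -1.042982
t=0.420000, y=-1.042982: f=-1.305194 → y ← -1.042982 + 0.14·(-1.305194) = -1.225709
y(0.56) ≈ -1.2257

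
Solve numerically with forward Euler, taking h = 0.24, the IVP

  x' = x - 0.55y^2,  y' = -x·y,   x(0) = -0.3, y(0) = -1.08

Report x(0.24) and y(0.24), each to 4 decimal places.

Euler on (x,y): x_{n+1} = x_n + h·x', y_{n+1} = y_n + h·y'.
0.000000: (-0.300000, -1.080000); f=(-0.941520, -0.324000) → (-0.525965, -1.157760)
(x(0.24), y(0.24)) ≈ (-0.5260, -1.1578)

-0.5260, -1.1578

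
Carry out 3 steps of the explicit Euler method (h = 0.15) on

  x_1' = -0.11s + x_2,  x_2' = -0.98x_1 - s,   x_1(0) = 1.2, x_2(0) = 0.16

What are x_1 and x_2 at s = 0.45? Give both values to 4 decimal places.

1.1813, -0.4430

Euler on (x_1,x_2): x_1_{n+1} = x_1_n + h·x_1', x_2_{n+1} = x_2_n + h·x_2'.
0.000000: (1.200000, 0.160000); f=(0.160000, -1.176000) → (1.224000, -0.016400)
0.150000: (1.224000, -0.016400); f=(-0.032900, -1.349520) → (1.219065, -0.218828)
0.300000: (1.219065, -0.218828); f=(-0.251828, -1.494684) → (1.181291, -0.443031)
(x_1(0.45), x_2(0.45)) ≈ (1.1813, -0.4430)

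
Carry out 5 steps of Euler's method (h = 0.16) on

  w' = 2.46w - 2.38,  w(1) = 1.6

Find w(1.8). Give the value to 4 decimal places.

Euler: w_{n+1} = w_n + h·f(s_n, w_n).
s=1.000000, w=1.600000: f=1.556000 → w ← 1.600000 + 0.16·1.556000 = 1.848960
s=1.160000, w=1.848960: f=2.168442 → w ← 1.848960 + 0.16·2.168442 = 2.195911
s=1.320000, w=2.195911: f=3.021940 → w ← 2.195911 + 0.16·3.021940 = 2.679421
s=1.480000, w=2.679421: f=4.211376 → w ← 2.679421 + 0.16·4.211376 = 3.353241
s=1.640000, w=3.353241: f=5.868973 → w ← 3.353241 + 0.16·5.868973 = 4.292277
w(1.8) ≈ 4.2923

4.2923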